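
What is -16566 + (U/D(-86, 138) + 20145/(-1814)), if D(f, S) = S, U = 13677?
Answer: -343747487/20861 ≈ -16478.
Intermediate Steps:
-16566 + (U/D(-86, 138) + 20145/(-1814)) = -16566 + (13677/138 + 20145/(-1814)) = -16566 + (13677*(1/138) + 20145*(-1/1814)) = -16566 + (4559/46 - 20145/1814) = -16566 + 1835839/20861 = -343747487/20861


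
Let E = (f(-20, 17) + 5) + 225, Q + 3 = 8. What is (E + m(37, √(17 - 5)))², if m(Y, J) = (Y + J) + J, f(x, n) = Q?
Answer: 74032 + 2176*√3 ≈ 77801.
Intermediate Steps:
Q = 5 (Q = -3 + 8 = 5)
f(x, n) = 5
E = 235 (E = (5 + 5) + 225 = 10 + 225 = 235)
m(Y, J) = Y + 2*J (m(Y, J) = (J + Y) + J = Y + 2*J)
(E + m(37, √(17 - 5)))² = (235 + (37 + 2*√(17 - 5)))² = (235 + (37 + 2*√12))² = (235 + (37 + 2*(2*√3)))² = (235 + (37 + 4*√3))² = (272 + 4*√3)²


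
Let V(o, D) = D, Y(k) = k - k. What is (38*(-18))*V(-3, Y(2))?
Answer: 0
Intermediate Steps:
Y(k) = 0
(38*(-18))*V(-3, Y(2)) = (38*(-18))*0 = -684*0 = 0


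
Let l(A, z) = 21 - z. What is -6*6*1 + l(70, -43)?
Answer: 28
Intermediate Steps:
-6*6*1 + l(70, -43) = -6*6*1 + (21 - 1*(-43)) = -36*1 + (21 + 43) = -36 + 64 = 28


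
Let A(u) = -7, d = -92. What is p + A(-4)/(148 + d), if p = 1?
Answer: 7/8 ≈ 0.87500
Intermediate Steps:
p + A(-4)/(148 + d) = 1 - 7/(148 - 92) = 1 - 7/56 = 1 - 7*1/56 = 1 - 1/8 = 7/8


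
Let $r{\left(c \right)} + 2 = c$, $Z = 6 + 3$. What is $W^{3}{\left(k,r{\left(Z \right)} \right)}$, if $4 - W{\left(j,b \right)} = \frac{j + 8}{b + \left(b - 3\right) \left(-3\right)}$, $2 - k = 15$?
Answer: $27$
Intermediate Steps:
$Z = 9$
$r{\left(c \right)} = -2 + c$
$k = -13$ ($k = 2 - 15 = -13$)
$W{\left(j,b \right)} = 4 - \frac{8 + j}{9 - 2 b}$ ($W{\left(j,b \right)} = 4 - \frac{j + 8}{b + \left(b - 3\right) \left(-3\right)} = 4 - \frac{8 + j}{b + \left(-3 + b\right) \left(-3\right)} = 4 - \frac{8 + j}{b - \left(-9 + 3 b\right)} = 4 - \frac{8 + j}{9 - 2 b}$)
$W^{3}{\left(k,r{\left(Z \right)} \right)} = \left(\frac{-28 - 13 + 8 \left(-2 + 9\right)}{-9 + 2 \left(-2 + 9\right)}\right)^{3} = \left(\frac{-28 - 13 + 8 \cdot 7}{-9 + 2 \cdot 7}\right)^{3} = \left(\frac{-28 - 13 + 56}{-9 + 14}\right)^{3} = \left(\frac{1}{5} \cdot 15\right)^{3} = 3^{3} = 27$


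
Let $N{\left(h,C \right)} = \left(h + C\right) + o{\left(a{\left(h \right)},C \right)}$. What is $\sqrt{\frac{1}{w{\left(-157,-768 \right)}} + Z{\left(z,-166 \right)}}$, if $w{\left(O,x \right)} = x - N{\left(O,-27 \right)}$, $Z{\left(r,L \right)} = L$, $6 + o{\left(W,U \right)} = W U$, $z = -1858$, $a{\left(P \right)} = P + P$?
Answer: $\frac{3 i \sqrt{94540678}}{2264} \approx 12.884 i$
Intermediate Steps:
$a{\left(P \right)} = 2 P$
$o{\left(W,U \right)} = -6 + U W$ ($o{\left(W,U \right)} = -6 + W U = -6 + U W$)
$N{\left(h,C \right)} = -6 + C + h + 2 C h$ ($N{\left(h,C \right)} = \left(h + C\right) + \left(-6 + C 2 h\right) = \left(C + h\right) + \left(-6 + 2 C h\right) = -6 + C + h + 2 C h$)
$w{\left(O,x \right)} = 33 + x + 53 O$ ($w{\left(O,x \right)} = x - \left(-6 - 27 + O + 2 \left(-27\right) O\right) = x - \left(-6 - 27 + O - 54 O\right) = x - \left(-33 - 53 O\right) = x + \left(33 + 53 O\right) = 33 + x + 53 O$)
$\sqrt{\frac{1}{w{\left(-157,-768 \right)}} + Z{\left(z,-166 \right)}} = \sqrt{\frac{1}{33 - 768 + 53 \left(-157\right)} - 166} = \sqrt{\frac{1}{33 - 768 - 8321} - 166} = \sqrt{\frac{1}{-9056} - 166} = \sqrt{- \frac{1}{9056} - 166} = \sqrt{- \frac{1503297}{9056}} = \frac{3 i \sqrt{94540678}}{2264}$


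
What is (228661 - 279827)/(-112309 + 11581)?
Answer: 25583/50364 ≈ 0.50796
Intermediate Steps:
(228661 - 279827)/(-112309 + 11581) = -51166/(-100728) = -51166*(-1/100728) = 25583/50364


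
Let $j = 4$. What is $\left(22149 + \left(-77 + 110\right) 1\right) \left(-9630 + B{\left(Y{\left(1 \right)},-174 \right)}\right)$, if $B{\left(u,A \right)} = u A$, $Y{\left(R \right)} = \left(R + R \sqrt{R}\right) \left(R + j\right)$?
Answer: $-252209340$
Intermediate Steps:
$Y{\left(R \right)} = \left(4 + R\right) \left(R + R^{\frac{3}{2}}\right)$ ($Y{\left(R \right)} = \left(R + R \sqrt{R}\right) \left(R + 4\right) = \left(R + R^{\frac{3}{2}}\right) \left(4 + R\right) = \left(4 + R\right) \left(R + R^{\frac{3}{2}}\right)$)
$B{\left(u,A \right)} = A u$
$\left(22149 + \left(-77 + 110\right) 1\right) \left(-9630 + B{\left(Y{\left(1 \right)},-174 \right)}\right) = \left(22149 + \left(-77 + 110\right) 1\right) \left(-9630 - 174 \left(1^{2} + 1^{\frac{5}{2}} + 4 \cdot 1 + 4 \cdot 1^{\frac{3}{2}}\right)\right) = \left(22149 + 33 \cdot 1\right) \left(-9630 - 174 \left(1 + 1 + 4 + 4 \cdot 1\right)\right) = \left(22149 + 33\right) \left(-9630 - 174 \left(1 + 1 + 4 + 4\right)\right) = 22182 \left(-9630 - 1740\right) = 22182 \left(-11370\right) = -252209340$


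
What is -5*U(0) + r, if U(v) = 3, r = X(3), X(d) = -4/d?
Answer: -49/3 ≈ -16.333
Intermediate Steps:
r = -4/3 ≈ -1.3333
-5*U(0) + r = -5*3 - 4/3 = -15 - 4/3 = -49/3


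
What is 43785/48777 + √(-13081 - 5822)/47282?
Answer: 14595/16259 + I*√18903/47282 ≈ 0.89766 + 0.0029078*I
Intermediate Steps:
43785/48777 + √(-13081 - 5822)/47282 = 43785*(1/48777) + √(-18903)*(1/47282) = 14595/16259 + (I*√18903)*(1/47282) = 14595/16259 + I*√18903/47282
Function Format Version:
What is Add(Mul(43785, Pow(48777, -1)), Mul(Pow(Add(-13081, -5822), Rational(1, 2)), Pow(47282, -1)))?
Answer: Add(Rational(14595, 16259), Mul(Rational(1, 47282), I, Pow(18903, Rational(1, 2)))) ≈ Add(0.89766, Mul(0.0029078, I))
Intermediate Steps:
Add(Mul(43785, Pow(48777, -1)), Mul(Pow(Add(-13081, -5822), Rational(1, 2)), Pow(47282, -1))) = Add(Mul(43785, Rational(1, 48777)), Mul(Pow(-18903, Rational(1, 2)), Rational(1, 47282))) = Add(Rational(14595, 16259), Mul(Mul(I, Pow(18903, Rational(1, 2))), Rational(1, 47282))) = Add(Rational(14595, 16259), Mul(Rational(1, 47282), I, Pow(18903, Rational(1, 2))))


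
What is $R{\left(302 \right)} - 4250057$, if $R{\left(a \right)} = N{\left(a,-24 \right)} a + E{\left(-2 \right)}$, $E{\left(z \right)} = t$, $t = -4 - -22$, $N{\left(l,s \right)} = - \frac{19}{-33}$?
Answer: $- \frac{140245549}{33} \approx -4.2499 \cdot 10^{6}$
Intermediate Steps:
$N{\left(l,s \right)} = \frac{19}{33}$ ($N{\left(l,s \right)} = \left(-19\right) \left(- \frac{1}{33}\right) = \frac{19}{33}$)
$t = 18$ ($t = -4 + 22 = 18$)
$E{\left(z \right)} = 18$
$R{\left(a \right)} = 18 + \frac{19 a}{33}$ ($R{\left(a \right)} = \frac{19 a}{33} + 18 = 18 + \frac{19 a}{33}$)
$R{\left(302 \right)} - 4250057 = \left(18 + \frac{19}{33} \cdot 302\right) - 4250057 = \left(18 + \frac{5738}{33}\right) - 4250057 = \frac{6332}{33} - 4250057 = - \frac{140245549}{33}$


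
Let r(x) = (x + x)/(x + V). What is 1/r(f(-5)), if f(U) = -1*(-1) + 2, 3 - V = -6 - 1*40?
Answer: 26/3 ≈ 8.6667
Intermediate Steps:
V = 49 (V = 3 - (-6 - 1*40) = 3 - (-6 - 40) = 3 - 1*(-46) = 3 + 46 = 49)
f(U) = 3 (f(U) = 1 + 2 = 3)
r(x) = 2*x/(49 + x) (r(x) = (x + x)/(x + 49) = (2*x)/(49 + x) = 2*x/(49 + x))
1/r(f(-5)) = 1/(2*3/(49 + 3)) = 1/(2*3/52) = 1/(2*3*(1/52)) = 1/(3/26) = 26/3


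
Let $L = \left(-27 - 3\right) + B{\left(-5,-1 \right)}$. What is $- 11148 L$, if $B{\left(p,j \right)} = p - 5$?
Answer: $445920$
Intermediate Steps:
$B{\left(p,j \right)} = -5 + p$
$L = -40$ ($L = \left(-27 - 3\right) - 10 = -30 - 10 = -40$)
$- 11148 L = \left(-11148\right) \left(-40\right) = 445920$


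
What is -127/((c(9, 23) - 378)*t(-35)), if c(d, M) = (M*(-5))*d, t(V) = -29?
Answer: -127/40977 ≈ -0.0030993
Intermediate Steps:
c(d, M) = -5*M*d (c(d, M) = (-5*M)*d = -5*M*d)
-127/((c(9, 23) - 378)*t(-35)) = -127/((-5*23*9 - 378)*(-29)) = -127*(-1)/((-1035 - 378)*29) = -127*(-1)/((-1413)*29) = -(-127)*(-1)/(1413*29) = -127*1/40977 = -127/40977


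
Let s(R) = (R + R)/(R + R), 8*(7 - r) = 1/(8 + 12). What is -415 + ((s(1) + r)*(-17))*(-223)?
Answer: 4782289/160 ≈ 29889.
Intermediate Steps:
r = 1119/160 (r = 7 - 1/(8*(8 + 12)) = 7 - ⅛/20 = 7 - ⅛*1/20 = 7 - 1/160 = 1119/160 ≈ 6.9938)
s(R) = 1 (s(R) = (2*R)/((2*R)) = (2*R)*(1/(2*R)) = 1)
-415 + ((s(1) + r)*(-17))*(-223) = -415 + ((1 + 1119/160)*(-17))*(-223) = -415 + ((1279/160)*(-17))*(-223) = -415 - 21743/160*(-223) = -415 + 4848689/160 = 4782289/160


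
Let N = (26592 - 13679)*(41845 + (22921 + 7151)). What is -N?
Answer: -928664221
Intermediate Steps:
N = 928664221 (N = 12913*(41845 + 30072) = 12913*71917 = 928664221)
-N = -1*928664221 = -928664221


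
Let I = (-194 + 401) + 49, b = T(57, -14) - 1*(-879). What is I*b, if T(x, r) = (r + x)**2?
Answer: 698368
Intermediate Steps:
b = 2728 (b = (-14 + 57)**2 - 1*(-879) = 43**2 + 879 = 1849 + 879 = 2728)
I = 256 (I = 207 + 49 = 256)
I*b = 256*2728 = 698368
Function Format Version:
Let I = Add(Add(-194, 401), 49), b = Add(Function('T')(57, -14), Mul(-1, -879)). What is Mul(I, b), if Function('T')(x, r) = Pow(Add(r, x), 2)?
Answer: 698368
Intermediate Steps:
b = 2728 (b = Add(Pow(Add(-14, 57), 2), Mul(-1, -879)) = Add(Pow(43, 2), 879) = Add(1849, 879) = 2728)
I = 256 (I = Add(207, 49) = 256)
Mul(I, b) = Mul(256, 2728) = 698368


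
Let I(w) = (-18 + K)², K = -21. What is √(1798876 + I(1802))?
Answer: √1800397 ≈ 1341.8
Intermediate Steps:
I(w) = 1521 (I(w) = (-18 - 21)² = (-39)² = 1521)
√(1798876 + I(1802)) = √(1798876 + 1521) = √1800397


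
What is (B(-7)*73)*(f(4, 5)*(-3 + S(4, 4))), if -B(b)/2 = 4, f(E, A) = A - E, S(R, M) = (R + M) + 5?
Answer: -5840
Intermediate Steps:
S(R, M) = 5 + M + R (S(R, M) = (M + R) + 5 = 5 + M + R)
B(b) = -8 (B(b) = -2*4 = -8)
(B(-7)*73)*(f(4, 5)*(-3 + S(4, 4))) = (-8*73)*((5 - 1*4)*(-3 + (5 + 4 + 4))) = -584*(5 - 4)*(-3 + 13) = -584*10 = -5840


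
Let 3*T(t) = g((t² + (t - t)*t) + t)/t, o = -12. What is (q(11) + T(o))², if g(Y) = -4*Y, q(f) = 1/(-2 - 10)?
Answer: 30625/144 ≈ 212.67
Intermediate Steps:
q(f) = -1/12 (q(f) = 1/(-12) = -1/12)
T(t) = (-4*t - 4*t²)/(3*t) (T(t) = ((-4*((t² + (t - t)*t) + t))/t)/3 = ((-4*((t² + 0*t) + t))/t)/3 = ((-4*((t² + 0) + t))/t)/3 = ((-4*(t² + t))/t)/3 = ((-4*(t + t²))/t)/3 = ((-4*t - 4*t²)/t)/3 = (-4*t - 4*t²)/(3*t))
(q(11) + T(o))² = (-1/12 + (-4/3 - 4/3*(-12)))² = (-1/12 + (-4/3 + 16))² = (-1/12 + 44/3)² = (175/12)² = 30625/144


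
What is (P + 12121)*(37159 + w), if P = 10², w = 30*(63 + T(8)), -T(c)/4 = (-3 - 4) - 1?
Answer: 488949989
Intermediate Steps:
T(c) = 32 (T(c) = -4*((-3 - 4) - 1) = -4*(-7 - 1) = -4*(-8) = 32)
w = 2850 (w = 30*(63 + 32) = 30*95 = 2850)
P = 100
(P + 12121)*(37159 + w) = (100 + 12121)*(37159 + 2850) = 12221*40009 = 488949989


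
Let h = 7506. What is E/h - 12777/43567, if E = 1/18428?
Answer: -1767321853769/6026212186056 ≈ -0.29327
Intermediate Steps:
E = 1/18428 ≈ 5.4265e-5
E/h - 12777/43567 = (1/18428)/7506 - 12777/43567 = (1/18428)*(1/7506) - 12777*1/43567 = 1/138320568 - 12777/43567 = -1767321853769/6026212186056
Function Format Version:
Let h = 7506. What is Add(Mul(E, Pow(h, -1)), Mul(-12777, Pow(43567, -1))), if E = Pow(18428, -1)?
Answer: Rational(-1767321853769, 6026212186056) ≈ -0.29327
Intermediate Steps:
E = Rational(1, 18428) ≈ 5.4265e-5
Add(Mul(E, Pow(h, -1)), Mul(-12777, Pow(43567, -1))) = Add(Mul(Rational(1, 18428), Pow(7506, -1)), Mul(-12777, Pow(43567, -1))) = Add(Mul(Rational(1, 18428), Rational(1, 7506)), Mul(-12777, Rational(1, 43567))) = Add(Rational(1, 138320568), Rational(-12777, 43567)) = Rational(-1767321853769, 6026212186056)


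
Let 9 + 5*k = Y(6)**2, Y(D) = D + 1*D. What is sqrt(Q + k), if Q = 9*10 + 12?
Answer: sqrt(129) ≈ 11.358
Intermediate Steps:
Y(D) = 2*D (Y(D) = D + D = 2*D)
Q = 102 (Q = 90 + 12 = 102)
k = 27 (k = -9/5 + (2*6)**2/5 = -9/5 + (1/5)*12**2 = -9/5 + (1/5)*144 = -9/5 + 144/5 = 27)
sqrt(Q + k) = sqrt(102 + 27) = sqrt(129)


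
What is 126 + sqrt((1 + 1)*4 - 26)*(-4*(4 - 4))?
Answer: 126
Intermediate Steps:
126 + sqrt((1 + 1)*4 - 26)*(-4*(4 - 4)) = 126 + sqrt(2*4 - 26)*(-4*0) = 126 + sqrt(8 - 26)*0 = 126 + sqrt(-18)*0 = 126 + (3*I*sqrt(2))*0 = 126 + 0 = 126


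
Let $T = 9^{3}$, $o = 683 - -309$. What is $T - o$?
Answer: $-263$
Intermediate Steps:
$o = 992$ ($o = 683 + 309 = 992$)
$T = 729$
$T - o = 729 - 992 = -263$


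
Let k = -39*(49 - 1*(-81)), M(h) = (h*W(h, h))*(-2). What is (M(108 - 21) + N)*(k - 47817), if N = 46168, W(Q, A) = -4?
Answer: -2478496368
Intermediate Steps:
M(h) = 8*h (M(h) = (h*(-4))*(-2) = -4*h*(-2) = 8*h)
k = -5070 (k = -39*(49 + 81) = -39*130 = -5070)
(M(108 - 21) + N)*(k - 47817) = (8*(108 - 21) + 46168)*(-5070 - 47817) = (8*87 + 46168)*(-52887) = (696 + 46168)*(-52887) = 46864*(-52887) = -2478496368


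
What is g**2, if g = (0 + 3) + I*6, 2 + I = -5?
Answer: 1521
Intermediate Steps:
I = -7 (I = -2 - 5 = -7)
g = -39 (g = (0 + 3) - 7*6 = 3 - 42 = -39)
g**2 = (-39)**2 = 1521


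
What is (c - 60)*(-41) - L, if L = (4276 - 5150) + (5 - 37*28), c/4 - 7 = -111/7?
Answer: 40723/7 ≈ 5817.6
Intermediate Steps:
c = -248/7 (c = 28 + 4*(-111/7) = 28 - 444/7 = -248/7 ≈ -35.429)
L = -1905 (L = -874 + (5 - 1036) = -874 - 1031 = -1905)
(c - 60)*(-41) - L = (-248/7 - 60)*(-41) - 1*(-1905) = -668/7*(-41) + 1905 = 27388/7 + 1905 = 40723/7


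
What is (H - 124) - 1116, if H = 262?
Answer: -978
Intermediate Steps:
(H - 124) - 1116 = (262 - 124) - 1116 = 138 - 1116 = -978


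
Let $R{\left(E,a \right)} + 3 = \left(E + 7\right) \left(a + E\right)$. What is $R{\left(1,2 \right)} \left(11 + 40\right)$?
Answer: $1071$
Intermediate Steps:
$R{\left(E,a \right)} = -3 + \left(7 + E\right) \left(E + a\right)$ ($R{\left(E,a \right)} = -3 + \left(E + 7\right) \left(a + E\right) = -3 + \left(7 + E\right) \left(E + a\right)$)
$R{\left(1,2 \right)} \left(11 + 40\right) = \left(-3 + 1^{2} + 7 \cdot 1 + 7 \cdot 2 + 1 \cdot 2\right) \left(11 + 40\right) = \left(-3 + 1 + 7 + 14 + 2\right) 51 = 21 \cdot 51 = 1071$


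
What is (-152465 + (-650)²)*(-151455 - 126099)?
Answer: -74949294390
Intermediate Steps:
(-152465 + (-650)²)*(-151455 - 126099) = (-152465 + 422500)*(-277554) = 270035*(-277554) = -74949294390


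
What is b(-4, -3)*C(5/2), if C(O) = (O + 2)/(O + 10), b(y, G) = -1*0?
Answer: 0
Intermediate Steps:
b(y, G) = 0
C(O) = (2 + O)/(10 + O)
b(-4, -3)*C(5/2) = 0*((2 + 5/2)/(10 + 5/2)) = 0*((9/2)/(25/2)) = 0*((2/25)*(9/2)) = 0*(9/25) = 0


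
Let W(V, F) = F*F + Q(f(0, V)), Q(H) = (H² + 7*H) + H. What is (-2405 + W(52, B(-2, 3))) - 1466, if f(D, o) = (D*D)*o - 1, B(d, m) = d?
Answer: -3874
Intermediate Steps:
f(D, o) = -1 + o*D² (f(D, o) = D²*o - 1 = o*D² - 1 = -1 + o*D²)
Q(H) = H² + 8*H
W(V, F) = -7 + F² (W(V, F) = F*F + (-1 + V*0²)*(8 + (-1 + V*0²)) = F² + (-1 + V*0)*(8 + (-1 + V*0)) = F² + (-1 + 0)*(8 + (-1 + 0)) = F² - (8 - 1) = F² - 1*7 = F² - 7 = -7 + F²)
(-2405 + W(52, B(-2, 3))) - 1466 = (-2405 + (-7 + (-2)²)) - 1466 = (-2405 + (-7 + 4)) - 1466 = (-2405 - 3) - 1466 = -2408 - 1466 = -3874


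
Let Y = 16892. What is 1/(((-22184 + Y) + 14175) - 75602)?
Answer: -1/66719 ≈ -1.4988e-5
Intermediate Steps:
1/(((-22184 + Y) + 14175) - 75602) = 1/(((-22184 + 16892) + 14175) - 75602) = 1/((-5292 + 14175) - 75602) = 1/(8883 - 75602) = 1/(-66719) = -1/66719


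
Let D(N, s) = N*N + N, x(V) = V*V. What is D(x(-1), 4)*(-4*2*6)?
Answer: -96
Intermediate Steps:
x(V) = V²
D(N, s) = N + N² (D(N, s) = N² + N = N + N²)
D(x(-1), 4)*(-4*2*6) = ((-1)²*(1 + (-1)²))*(-4*2*6) = (1*(1 + 1))*(-8*6) = (1*2)*(-48) = 2*(-48) = -96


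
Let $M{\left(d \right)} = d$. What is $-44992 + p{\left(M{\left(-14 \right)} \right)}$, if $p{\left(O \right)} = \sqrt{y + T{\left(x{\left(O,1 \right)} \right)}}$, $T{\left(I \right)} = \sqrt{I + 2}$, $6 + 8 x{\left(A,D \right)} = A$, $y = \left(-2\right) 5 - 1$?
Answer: $-44992 + \frac{\sqrt{-44 + 2 i \sqrt{2}}}{2} \approx -44992.0 + 3.3183 i$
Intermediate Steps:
$y = -11$ ($y = -10 - 1 = -11$)
$x{\left(A,D \right)} = - \frac{3}{4} + \frac{A}{8}$
$T{\left(I \right)} = \sqrt{2 + I}$
$p{\left(O \right)} = \sqrt{-11 + \sqrt{\frac{5}{4} + \frac{O}{8}}}$ ($p{\left(O \right)} = \sqrt{-11 + \sqrt{2 + \left(- \frac{3}{4} + \frac{O}{8}\right)}} = \sqrt{-11 + \sqrt{\frac{5}{4} + \frac{O}{8}}}$)
$-44992 + p{\left(M{\left(-14 \right)} \right)} = -44992 + \frac{\sqrt{-44 + \sqrt{2} \sqrt{10 - 14}}}{2} = -44992 + \frac{\sqrt{-44 + \sqrt{2} \sqrt{-4}}}{2} = -44992 + \frac{\sqrt{-44 + \sqrt{2} \cdot 2 i}}{2} = -44992 + \frac{\sqrt{-44 + 2 i \sqrt{2}}}{2}$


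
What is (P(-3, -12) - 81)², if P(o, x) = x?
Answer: 8649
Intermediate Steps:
(P(-3, -12) - 81)² = (-12 - 81)² = (-93)² = 8649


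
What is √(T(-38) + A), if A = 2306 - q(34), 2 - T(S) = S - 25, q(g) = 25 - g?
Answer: 2*√595 ≈ 48.785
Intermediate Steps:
T(S) = 27 - S (T(S) = 2 - (S - 25) = 2 - (-25 + S) = 2 + (25 - S) = 27 - S)
A = 2315 (A = 2306 - (25 - 1*34) = 2306 - (25 - 34) = 2306 - 1*(-9) = 2306 + 9 = 2315)
√(T(-38) + A) = √((27 - 1*(-38)) + 2315) = √((27 + 38) + 2315) = √(65 + 2315) = √2380 = 2*√595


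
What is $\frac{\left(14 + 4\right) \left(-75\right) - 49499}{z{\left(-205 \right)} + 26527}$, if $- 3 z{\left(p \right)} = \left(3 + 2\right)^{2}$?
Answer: $- \frac{152547}{79556} \approx -1.9175$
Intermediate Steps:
$z{\left(p \right)} = - \frac{25}{3}$ ($z{\left(p \right)} = - \frac{\left(3 + 2\right)^{2}}{3} = - \frac{5^{2}}{3} = \left(- \frac{1}{3}\right) 25 = - \frac{25}{3}$)
$\frac{\left(14 + 4\right) \left(-75\right) - 49499}{z{\left(-205 \right)} + 26527} = \frac{\left(14 + 4\right) \left(-75\right) - 49499}{- \frac{25}{3} + 26527} = \frac{18 \left(-75\right) - 49499}{\frac{79556}{3}} = \left(-1350 - 49499\right) \frac{3}{79556} = \left(-50849\right) \frac{3}{79556} = - \frac{152547}{79556}$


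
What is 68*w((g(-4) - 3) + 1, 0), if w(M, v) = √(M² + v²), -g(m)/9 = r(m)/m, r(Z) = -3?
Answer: 595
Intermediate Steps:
g(m) = 27/m (g(m) = -(-27)/m = 27/m)
68*w((g(-4) - 3) + 1, 0) = 68*√(((27/(-4) - 3) + 1)² + 0²) = 68*√(((27*(-¼) - 3) + 1)² + 0) = 68*√(((-27/4 - 3) + 1)² + 0) = 68*√((-39/4 + 1)² + 0) = 68*√((-35/4)² + 0) = 68*√(1225/16 + 0) = 68*√(1225/16) = 68*(35/4) = 595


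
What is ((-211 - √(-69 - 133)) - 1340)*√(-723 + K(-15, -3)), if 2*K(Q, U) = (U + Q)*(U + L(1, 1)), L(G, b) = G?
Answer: √142410 - 1551*I*√705 ≈ 377.37 - 41182.0*I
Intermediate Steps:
K(Q, U) = (1 + U)*(Q + U)/2 (K(Q, U) = ((U + Q)*(U + 1))/2 = ((Q + U)*(1 + U))/2 = ((1 + U)*(Q + U))/2 = (1 + U)*(Q + U)/2)
((-211 - √(-69 - 133)) - 1340)*√(-723 + K(-15, -3)) = ((-211 - √(-69 - 133)) - 1340)*√(-723 + ((½)*(-15) + (½)*(-3) + (½)*(-3)² + (½)*(-15)*(-3))) = ((-211 - √(-202)) - 1340)*√(-723 + (-15/2 - 3/2 + (½)*9 + 45/2)) = ((-211 - I*√202) - 1340)*√(-723 + (-15/2 - 3/2 + 9/2 + 45/2)) = ((-211 - I*√202) - 1340)*√(-723 + 18) = (-1551 - I*√202)*√(-705) = (-1551 - I*√202)*(I*√705) = I*√705*(-1551 - I*√202)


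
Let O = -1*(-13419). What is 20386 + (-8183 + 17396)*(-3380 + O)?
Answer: 92509693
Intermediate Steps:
O = 13419
20386 + (-8183 + 17396)*(-3380 + O) = 20386 + (-8183 + 17396)*(-3380 + 13419) = 20386 + 9213*10039 = 20386 + 92489307 = 92509693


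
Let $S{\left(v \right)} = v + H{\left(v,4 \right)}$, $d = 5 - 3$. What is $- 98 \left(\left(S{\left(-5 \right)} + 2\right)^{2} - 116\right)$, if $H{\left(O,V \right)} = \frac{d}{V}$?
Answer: $\frac{21511}{2} \approx 10756.0$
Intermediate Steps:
$d = 2$ ($d = 5 - 3 = 2$)
$H{\left(O,V \right)} = \frac{2}{V}$
$S{\left(v \right)} = \frac{1}{2} + v$ ($S{\left(v \right)} = v + \frac{2}{4} = v + 2 \cdot \frac{1}{4} = v + \frac{1}{2} = \frac{1}{2} + v$)
$- 98 \left(\left(S{\left(-5 \right)} + 2\right)^{2} - 116\right) = - 98 \left(\left(\left(\frac{1}{2} - 5\right) + 2\right)^{2} - 116\right) = - 98 \left(\left(- \frac{9}{2} + 2\right)^{2} - 116\right) = - 98 \left(\left(- \frac{5}{2}\right)^{2} - 116\right) = - 98 \left(\frac{25}{4} - 116\right) = \left(-98\right) \left(- \frac{439}{4}\right) = \frac{21511}{2}$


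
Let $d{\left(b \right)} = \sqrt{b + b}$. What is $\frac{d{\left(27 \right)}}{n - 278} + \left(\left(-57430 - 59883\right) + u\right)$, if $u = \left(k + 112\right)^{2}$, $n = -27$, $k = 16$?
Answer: $-100929 - \frac{3 \sqrt{6}}{305} \approx -1.0093 \cdot 10^{5}$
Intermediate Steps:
$d{\left(b \right)} = \sqrt{2} \sqrt{b}$ ($d{\left(b \right)} = \sqrt{2 b} = \sqrt{2} \sqrt{b}$)
$u = 16384$ ($u = \left(16 + 112\right)^{2} = 128^{2} = 16384$)
$\frac{d{\left(27 \right)}}{n - 278} + \left(\left(-57430 - 59883\right) + u\right) = \frac{\sqrt{2} \sqrt{27}}{-27 - 278} + \left(\left(-57430 - 59883\right) + 16384\right) = \frac{\sqrt{2} \cdot 3 \sqrt{3}}{-305} + \left(\left(-57430 - 59883\right) + 16384\right) = - \frac{3 \sqrt{6}}{305} + \left(-117313 + 16384\right) = - \frac{3 \sqrt{6}}{305} - 100929 = -100929 - \frac{3 \sqrt{6}}{305}$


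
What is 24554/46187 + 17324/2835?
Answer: 869754178/130940145 ≈ 6.6424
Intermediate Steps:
24554/46187 + 17324/2835 = 869754178/130940145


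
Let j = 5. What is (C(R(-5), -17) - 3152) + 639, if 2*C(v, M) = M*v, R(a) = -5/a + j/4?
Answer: -20257/8 ≈ -2532.1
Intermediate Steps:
R(a) = 5/4 - 5/a (R(a) = -5/a + 5/4 = 5/4 - 5/a)
C(v, M) = M*v/2 (C(v, M) = (M*v)/2 = M*v/2)
(C(R(-5), -17) - 3152) + 639 = ((½)*(-17)*(5/4 - 5/(-5)) - 3152) + 639 = ((½)*(-17)*(5/4 - 5*(-⅕)) - 3152) + 639 = ((½)*(-17)*(5/4 + 1) - 3152) + 639 = ((½)*(-17)*(9/4) - 3152) + 639 = (-153/8 - 3152) + 639 = -25369/8 + 639 = -20257/8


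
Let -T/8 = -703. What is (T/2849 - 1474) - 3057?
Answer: -348735/77 ≈ -4529.0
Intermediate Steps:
T = 5624 (T = -8*(-703) = 5624)
(T/2849 - 1474) - 3057 = (5624/2849 - 1474) - 3057 = (5624*(1/2849) - 1474) - 3057 = (152/77 - 1474) - 3057 = -113346/77 - 3057 = -348735/77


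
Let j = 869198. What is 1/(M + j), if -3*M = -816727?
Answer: 3/3424321 ≈ 8.7609e-7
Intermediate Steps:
M = 816727/3 (M = -⅓*(-816727) = 816727/3 ≈ 2.7224e+5)
1/(M + j) = 1/(816727/3 + 869198) = 1/(3424321/3) = 3/3424321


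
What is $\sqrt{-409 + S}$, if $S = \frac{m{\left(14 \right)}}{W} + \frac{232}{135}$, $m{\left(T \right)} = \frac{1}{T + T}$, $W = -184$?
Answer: $\frac{i \sqrt{1368206421330}}{57960} \approx 20.181 i$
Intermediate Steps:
$m{\left(T \right)} = \frac{1}{2 T}$
$S = \frac{1195129}{695520}$ ($S = \frac{\frac{1}{2} \cdot \frac{1}{14}}{-184} + \frac{232}{135} = \frac{1}{2} \cdot \frac{1}{14} \left(- \frac{1}{184}\right) + 232 \cdot \frac{1}{135} = \frac{1}{28} \left(- \frac{1}{184}\right) + \frac{232}{135} = - \frac{1}{5152} + \frac{232}{135} = \frac{1195129}{695520} \approx 1.7183$)
$\sqrt{-409 + S} = \sqrt{-409 + \frac{1195129}{695520}} = \sqrt{- \frac{283272551}{695520}} = \frac{i \sqrt{1368206421330}}{57960}$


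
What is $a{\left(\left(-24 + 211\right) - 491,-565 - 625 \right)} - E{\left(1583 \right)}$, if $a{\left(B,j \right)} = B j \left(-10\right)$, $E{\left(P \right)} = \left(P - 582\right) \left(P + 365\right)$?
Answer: $-5567548$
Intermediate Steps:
$E{\left(P \right)} = \left(-582 + P\right) \left(365 + P\right)$
$a{\left(B,j \right)} = - 10 B j$
$a{\left(\left(-24 + 211\right) - 491,-565 - 625 \right)} - E{\left(1583 \right)} = - 10 \left(\left(-24 + 211\right) - 491\right) \left(-565 - 625\right) - \left(-212430 + 1583^{2} - 343511\right) = \left(-10\right) \left(187 - 491\right) \left(-1190\right) - \left(-212430 + 2505889 - 343511\right) = \left(-10\right) \left(-304\right) \left(-1190\right) - 1949948 = -3617600 - 1949948 = -5567548$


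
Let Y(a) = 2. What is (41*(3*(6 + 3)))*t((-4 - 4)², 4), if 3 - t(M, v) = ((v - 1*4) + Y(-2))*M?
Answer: -138375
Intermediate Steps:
t(M, v) = 3 - M*(-2 + v) (t(M, v) = 3 - ((v - 1*4) + 2)*M = 3 - ((v - 4) + 2)*M = 3 - ((-4 + v) + 2)*M = 3 - (-2 + v)*M = 3 - M*(-2 + v))
(41*(3*(6 + 3)))*t((-4 - 4)², 4) = (41*(3*(6 + 3)))*(3 + 2*(-4 - 4)² - 1*(-4 - 4)²*4) = (41*(3*9))*(3 + 2*(-8)² - 1*(-8)²*4) = (41*27)*(3 + 2*64 - 1*64*4) = 1107*(3 + 128 - 256) = 1107*(-125) = -138375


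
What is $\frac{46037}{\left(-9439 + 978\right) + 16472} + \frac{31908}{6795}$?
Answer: $\frac{189478801}{18144915} \approx 10.443$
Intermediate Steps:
$\frac{46037}{\left(-9439 + 978\right) + 16472} + \frac{31908}{6795} = \frac{46037}{-8461 + 16472} + 31908 \cdot \frac{1}{6795} = \frac{46037}{8011} + \frac{10636}{2265} = \frac{189478801}{18144915}$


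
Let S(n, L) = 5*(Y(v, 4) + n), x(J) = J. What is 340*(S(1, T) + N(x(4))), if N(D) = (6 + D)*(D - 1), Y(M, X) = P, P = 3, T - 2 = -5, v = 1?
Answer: 17000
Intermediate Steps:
T = -3 (T = 2 - 5 = -3)
Y(M, X) = 3
N(D) = (-1 + D)*(6 + D) (N(D) = (6 + D)*(-1 + D) = (-1 + D)*(6 + D))
S(n, L) = 15 + 5*n (S(n, L) = 5*(3 + n) = 15 + 5*n)
340*(S(1, T) + N(x(4))) = 340*((15 + 5*1) + (-6 + 4² + 5*4)) = 340*((15 + 5) + (-6 + 16 + 20)) = 340*(20 + 30) = 340*50 = 17000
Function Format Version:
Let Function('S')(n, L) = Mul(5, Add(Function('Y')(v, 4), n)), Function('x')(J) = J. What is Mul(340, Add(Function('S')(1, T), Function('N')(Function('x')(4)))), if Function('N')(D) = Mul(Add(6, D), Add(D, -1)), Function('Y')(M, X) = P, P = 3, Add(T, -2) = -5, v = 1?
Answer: 17000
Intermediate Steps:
T = -3 (T = Add(2, -5) = -3)
Function('Y')(M, X) = 3
Function('N')(D) = Mul(Add(-1, D), Add(6, D)) (Function('N')(D) = Mul(Add(6, D), Add(-1, D)) = Mul(Add(-1, D), Add(6, D)))
Function('S')(n, L) = Add(15, Mul(5, n)) (Function('S')(n, L) = Mul(5, Add(3, n)) = Add(15, Mul(5, n)))
Mul(340, Add(Function('S')(1, T), Function('N')(Function('x')(4)))) = Mul(340, Add(Add(15, Mul(5, 1)), Add(-6, Pow(4, 2), Mul(5, 4)))) = Mul(340, Add(Add(15, 5), Add(-6, 16, 20))) = Mul(340, Add(20, 30)) = Mul(340, 50) = 17000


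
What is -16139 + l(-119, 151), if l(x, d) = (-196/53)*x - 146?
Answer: -839781/53 ≈ -15845.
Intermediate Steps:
l(x, d) = -146 - 196*x/53 (l(x, d) = (-196*1/53)*x - 146 = -196*x/53 - 146 = -146 - 196*x/53)
-16139 + l(-119, 151) = -16139 + (-146 - 196/53*(-119)) = -16139 + (-146 + 23324/53) = -16139 + 15586/53 = -839781/53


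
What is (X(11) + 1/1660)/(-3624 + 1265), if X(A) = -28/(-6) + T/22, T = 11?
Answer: -25733/11747820 ≈ -0.0021904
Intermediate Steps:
X(A) = 31/6 (X(A) = -28/(-6) + 11/22 = -28*(-1/6) + 11*(1/22) = 14/3 + 1/2 = 31/6)
(X(11) + 1/1660)/(-3624 + 1265) = (31/6 + 1/1660)/(-3624 + 1265) = (31/6 + 1/1660)/(-2359) = (25733/4980)*(-1/2359) = -25733/11747820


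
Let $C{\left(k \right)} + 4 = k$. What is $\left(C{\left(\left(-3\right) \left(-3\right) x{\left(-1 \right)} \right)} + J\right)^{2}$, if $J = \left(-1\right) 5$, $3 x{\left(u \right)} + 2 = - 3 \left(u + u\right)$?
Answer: $9$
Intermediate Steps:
$x{\left(u \right)} = - \frac{2}{3} - 2 u$ ($x{\left(u \right)} = - \frac{2}{3} + \frac{\left(-3\right) \left(u + u\right)}{3} = - \frac{2}{3} + \frac{\left(-3\right) 2 u}{3} = - \frac{2}{3} + \frac{\left(-6\right) u}{3} = - \frac{2}{3} - 2 u$)
$J = -5$
$C{\left(k \right)} = -4 + k$
$\left(C{\left(\left(-3\right) \left(-3\right) x{\left(-1 \right)} \right)} + J\right)^{2} = \left(\left(-4 + \left(-3\right) \left(-3\right) \left(- \frac{2}{3} - -2\right)\right) - 5\right)^{2} = \left(\left(-4 + 9 \left(- \frac{2}{3} + 2\right)\right) - 5\right)^{2} = \left(\left(-4 + 9 \cdot \frac{4}{3}\right) - 5\right)^{2} = \left(\left(-4 + 12\right) - 5\right)^{2} = \left(8 - 5\right)^{2} = 3^{2} = 9$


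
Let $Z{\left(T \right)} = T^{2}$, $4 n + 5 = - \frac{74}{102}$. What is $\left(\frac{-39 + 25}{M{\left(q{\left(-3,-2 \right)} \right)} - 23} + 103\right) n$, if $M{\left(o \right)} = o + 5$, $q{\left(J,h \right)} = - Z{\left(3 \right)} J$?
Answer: $- \frac{66649}{459} \approx -145.2$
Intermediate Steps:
$n = - \frac{73}{51}$ ($n = - \frac{5}{4} + \frac{\left(-74\right) \frac{1}{102}}{4} = - \frac{5}{4} + \frac{1}{4} \left(- \frac{37}{51}\right) = - \frac{5}{4} - \frac{37}{204} = - \frac{73}{51} \approx -1.4314$)
$q{\left(J,h \right)} = - 9 J$ ($q{\left(J,h \right)} = - 3^{2} J = \left(-1\right) 9 J = - 9 J$)
$M{\left(o \right)} = 5 + o$
$\left(\frac{-39 + 25}{M{\left(q{\left(-3,-2 \right)} \right)} - 23} + 103\right) n = \left(\frac{-39 + 25}{\left(5 - -27\right) - 23} + 103\right) \left(- \frac{73}{51}\right) = \left(- \frac{14}{\left(5 + 27\right) - 23} + 103\right) \left(- \frac{73}{51}\right) = \left(- \frac{14}{32 - 23} + 103\right) \left(- \frac{73}{51}\right) = \left(- \frac{14}{9} + 103\right) \left(- \frac{73}{51}\right) = \frac{913}{9} \left(- \frac{73}{51}\right) = - \frac{66649}{459}$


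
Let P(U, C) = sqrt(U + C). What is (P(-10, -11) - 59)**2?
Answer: (59 - I*sqrt(21))**2 ≈ 3460.0 - 540.74*I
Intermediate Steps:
P(U, C) = sqrt(C + U)
(P(-10, -11) - 59)**2 = (sqrt(-11 - 10) - 59)**2 = (sqrt(-21) - 59)**2 = (I*sqrt(21) - 59)**2 = (-59 + I*sqrt(21))**2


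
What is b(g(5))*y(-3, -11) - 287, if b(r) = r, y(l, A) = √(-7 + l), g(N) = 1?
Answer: -287 + I*√10 ≈ -287.0 + 3.1623*I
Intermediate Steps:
b(g(5))*y(-3, -11) - 287 = 1*√(-7 - 3) - 287 = 1*√(-10) - 287 = 1*(I*√10) - 287 = I*√10 - 287 = -287 + I*√10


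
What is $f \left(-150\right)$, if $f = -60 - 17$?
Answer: $11550$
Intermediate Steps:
$f = -77$ ($f = -60 - 17 = -77$)
$f \left(-150\right) = \left(-77\right) \left(-150\right) = 11550$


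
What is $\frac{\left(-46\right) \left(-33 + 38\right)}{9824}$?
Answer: $- \frac{115}{4912} \approx -0.023412$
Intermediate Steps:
$\frac{\left(-46\right) \left(-33 + 38\right)}{9824} = \left(-46\right) 5 \cdot \frac{1}{9824} = \left(-230\right) \frac{1}{9824} = - \frac{115}{4912}$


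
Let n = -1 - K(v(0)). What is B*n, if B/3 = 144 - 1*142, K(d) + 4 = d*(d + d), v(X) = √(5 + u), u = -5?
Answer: 18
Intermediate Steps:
v(X) = 0 (v(X) = √(5 - 5) = √0 = 0)
K(d) = -4 + 2*d² (K(d) = -4 + d*(d + d) = -4 + d*(2*d) = -4 + 2*d²)
B = 6 (B = 3*(144 - 1*142) = 3*(144 - 142) = 3*2 = 6)
n = 3 (n = -1 - (-4 + 2*0²) = -1 - (-4 + 2*0) = -1 - (-4 + 0) = -1 - 1*(-4) = -1 + 4 = 3)
B*n = 6*3 = 18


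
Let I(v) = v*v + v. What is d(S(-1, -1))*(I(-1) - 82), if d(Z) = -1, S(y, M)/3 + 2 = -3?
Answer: 82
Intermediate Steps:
S(y, M) = -15 (S(y, M) = -6 + 3*(-3) = -6 - 9 = -15)
I(v) = v + v² (I(v) = v² + v = v + v²)
d(S(-1, -1))*(I(-1) - 82) = -(-(1 - 1) - 82) = -(-1*0 - 82) = -(0 - 82) = -1*(-82) = 82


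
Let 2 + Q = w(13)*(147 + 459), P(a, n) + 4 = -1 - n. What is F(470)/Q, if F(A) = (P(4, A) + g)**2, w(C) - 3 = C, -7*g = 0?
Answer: 225625/9694 ≈ 23.275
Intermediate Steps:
g = 0 (g = -1/7*0 = 0)
w(C) = 3 + C
P(a, n) = -5 - n (P(a, n) = -4 + (-1 - n) = -5 - n)
Q = 9694 (Q = -2 + (3 + 13)*(147 + 459) = -2 + 16*606 = -2 + 9696 = 9694)
F(A) = (-5 - A)**2 (F(A) = ((-5 - A) + 0)**2 = (-5 - A)**2)
F(470)/Q = (5 + 470)**2/9694 = 475**2*(1/9694) = 225625*(1/9694) = 225625/9694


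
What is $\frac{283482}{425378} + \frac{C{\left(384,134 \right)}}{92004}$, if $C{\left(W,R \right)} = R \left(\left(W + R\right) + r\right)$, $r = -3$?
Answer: $\frac{13859203427}{9784119378} \approx 1.4165$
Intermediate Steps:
$C{\left(W,R \right)} = R \left(-3 + R + W\right)$ ($C{\left(W,R \right)} = R \left(\left(W + R\right) - 3\right) = R \left(\left(R + W\right) - 3\right) = R \left(-3 + R + W\right)$)
$\frac{283482}{425378} + \frac{C{\left(384,134 \right)}}{92004} = \frac{283482}{425378} + \frac{134 \left(-3 + 134 + 384\right)}{92004} = 283482 \cdot \frac{1}{425378} + 134 \cdot 515 \cdot \frac{1}{92004} = \frac{141741}{212689} + 69010 \cdot \frac{1}{92004} = \frac{141741}{212689} + \frac{34505}{46002} = \frac{13859203427}{9784119378}$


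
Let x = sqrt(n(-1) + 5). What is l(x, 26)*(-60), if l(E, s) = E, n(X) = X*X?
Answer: -60*sqrt(6) ≈ -146.97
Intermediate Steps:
n(X) = X**2
x = sqrt(6) (x = sqrt((-1)**2 + 5) = sqrt(1 + 5) = sqrt(6) ≈ 2.4495)
l(x, 26)*(-60) = sqrt(6)*(-60) = -60*sqrt(6)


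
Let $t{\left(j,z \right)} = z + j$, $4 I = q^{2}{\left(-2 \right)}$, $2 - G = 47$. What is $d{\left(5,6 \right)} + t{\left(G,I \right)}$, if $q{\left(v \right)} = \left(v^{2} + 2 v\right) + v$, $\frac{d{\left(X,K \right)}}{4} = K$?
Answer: $-20$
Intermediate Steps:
$G = -45$ ($G = 2 - 47 = -45$)
$d{\left(X,K \right)} = 4 K$
$q{\left(v \right)} = v^{2} + 3 v$
$I = 1$ ($I = \frac{\left(- 2 \left(3 - 2\right)\right)^{2}}{4} = \frac{\left(\left(-2\right) 1\right)^{2}}{4} = \frac{\left(-2\right)^{2}}{4} = \frac{1}{4} \cdot 4 = 1$)
$t{\left(j,z \right)} = j + z$
$d{\left(5,6 \right)} + t{\left(G,I \right)} = 4 \cdot 6 + \left(-45 + 1\right) = 24 - 44 = -20$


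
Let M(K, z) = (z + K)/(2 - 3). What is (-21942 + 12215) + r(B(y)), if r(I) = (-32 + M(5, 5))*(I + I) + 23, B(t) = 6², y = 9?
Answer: -12728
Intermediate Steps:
M(K, z) = -K - z (M(K, z) = (K + z)/(-1) = (K + z)*(-1) = -K - z)
B(t) = 36
r(I) = 23 - 84*I (r(I) = (-32 + (-1*5 - 1*5))*(I + I) + 23 = (-32 + (-5 - 5))*(2*I) + 23 = (-32 - 10)*(2*I) + 23 = -84*I + 23 = 23 - 84*I)
(-21942 + 12215) + r(B(y)) = (-21942 + 12215) + (23 - 84*36) = -9727 + (23 - 3024) = -9727 - 3001 = -12728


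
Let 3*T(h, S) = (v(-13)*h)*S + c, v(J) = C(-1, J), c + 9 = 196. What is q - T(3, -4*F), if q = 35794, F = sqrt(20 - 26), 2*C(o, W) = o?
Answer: 107195/3 - 2*I*sqrt(6) ≈ 35732.0 - 4.899*I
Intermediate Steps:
C(o, W) = o/2
F = I*sqrt(6) (F = sqrt(-6) = I*sqrt(6) ≈ 2.4495*I)
c = 187 (c = -9 + 196 = 187)
v(J) = -1/2 (v(J) = (1/2)*(-1) = -1/2)
T(h, S) = 187/3 - S*h/6 (T(h, S) = ((-h/2)*S + 187)/3 = (-S*h/2 + 187)/3 = (187 - S*h/2)/3 = 187/3 - S*h/6)
q - T(3, -4*F) = 35794 - (187/3 - 1/6*(-4*I*sqrt(6))*3) = 35794 - (187/3 + 2*I*sqrt(6)) = 35794 + (-187/3 - 2*I*sqrt(6)) = 107195/3 - 2*I*sqrt(6)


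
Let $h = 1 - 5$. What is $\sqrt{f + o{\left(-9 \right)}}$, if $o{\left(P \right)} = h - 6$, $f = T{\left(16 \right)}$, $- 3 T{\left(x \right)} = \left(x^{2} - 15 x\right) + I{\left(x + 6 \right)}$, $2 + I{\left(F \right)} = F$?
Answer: $i \sqrt{22} \approx 4.6904 i$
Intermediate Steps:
$I{\left(F \right)} = -2 + F$
$T{\left(x \right)} = - \frac{4}{3} - \frac{x^{2}}{3} + \frac{14 x}{3}$ ($T{\left(x \right)} = - \frac{\left(x^{2} - 15 x\right) + \left(-2 + \left(x + 6\right)\right)}{3} = - \frac{\left(x^{2} - 15 x\right) + \left(-2 + \left(6 + x\right)\right)}{3} = - \frac{\left(x^{2} - 15 x\right) + \left(4 + x\right)}{3} = - \frac{4 + x^{2} - 14 x}{3} = - \frac{4}{3} - \frac{x^{2}}{3} + \frac{14 x}{3}$)
$f = -12$ ($f = - \frac{4}{3} - \frac{16^{2}}{3} + \frac{14}{3} \cdot 16 = - \frac{4}{3} - \frac{256}{3} + \frac{224}{3} = -12$)
$h = -4$ ($h = 1 - 5 = -4$)
$o{\left(P \right)} = -10$ ($o{\left(P \right)} = -4 - 6 = -10$)
$\sqrt{f + o{\left(-9 \right)}} = \sqrt{-12 - 10} = \sqrt{-22} = i \sqrt{22}$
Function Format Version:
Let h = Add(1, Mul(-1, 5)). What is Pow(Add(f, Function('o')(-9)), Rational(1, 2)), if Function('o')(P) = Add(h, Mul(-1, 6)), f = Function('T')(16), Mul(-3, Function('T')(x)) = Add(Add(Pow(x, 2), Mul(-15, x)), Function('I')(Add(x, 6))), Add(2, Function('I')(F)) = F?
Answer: Mul(I, Pow(22, Rational(1, 2))) ≈ Mul(4.6904, I)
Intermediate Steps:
Function('I')(F) = Add(-2, F)
Function('T')(x) = Add(Rational(-4, 3), Mul(Rational(-1, 3), Pow(x, 2)), Mul(Rational(14, 3), x)) (Function('T')(x) = Mul(Rational(-1, 3), Add(Add(Pow(x, 2), Mul(-15, x)), Add(-2, Add(x, 6)))) = Mul(Rational(-1, 3), Add(Add(Pow(x, 2), Mul(-15, x)), Add(-2, Add(6, x)))) = Mul(Rational(-1, 3), Add(Add(Pow(x, 2), Mul(-15, x)), Add(4, x))) = Mul(Rational(-1, 3), Add(4, Pow(x, 2), Mul(-14, x))) = Add(Rational(-4, 3), Mul(Rational(-1, 3), Pow(x, 2)), Mul(Rational(14, 3), x)))
f = -12 (f = Add(Rational(-4, 3), Mul(Rational(-1, 3), Pow(16, 2)), Mul(Rational(14, 3), 16)) = Add(Rational(-4, 3), Mul(Rational(-1, 3), 256), Rational(224, 3)) = Add(Rational(-4, 3), Rational(-256, 3), Rational(224, 3)) = -12)
h = -4 (h = Add(1, -5) = -4)
Function('o')(P) = -10 (Function('o')(P) = Add(-4, Mul(-1, 6)) = Add(-4, -6) = -10)
Pow(Add(f, Function('o')(-9)), Rational(1, 2)) = Pow(Add(-12, -10), Rational(1, 2)) = Pow(-22, Rational(1, 2)) = Mul(I, Pow(22, Rational(1, 2)))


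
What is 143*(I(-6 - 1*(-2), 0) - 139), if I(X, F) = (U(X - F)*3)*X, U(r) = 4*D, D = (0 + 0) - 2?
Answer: -6149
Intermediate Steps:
D = -2 (D = 0 - 2 = -2)
U(r) = -8 (U(r) = 4*(-2) = -8)
I(X, F) = -24*X (I(X, F) = (-8*3)*X = -24*X)
143*(I(-6 - 1*(-2), 0) - 139) = 143*(-24*(-6 - 1*(-2)) - 139) = 143*(-24*(-6 + 2) - 139) = 143*(-24*(-4) - 139) = 143*(96 - 139) = 143*(-43) = -6149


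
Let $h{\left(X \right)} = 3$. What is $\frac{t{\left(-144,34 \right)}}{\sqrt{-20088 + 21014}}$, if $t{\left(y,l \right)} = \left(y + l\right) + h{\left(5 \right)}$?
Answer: $- \frac{107 \sqrt{926}}{926} \approx -3.5162$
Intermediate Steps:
$t{\left(y,l \right)} = 3 + l + y$ ($t{\left(y,l \right)} = \left(y + l\right) + 3 = \left(l + y\right) + 3 = 3 + l + y$)
$\frac{t{\left(-144,34 \right)}}{\sqrt{-20088 + 21014}} = \frac{3 + 34 - 144}{\sqrt{-20088 + 21014}} = - \frac{107}{\sqrt{926}} = - 107 \frac{\sqrt{926}}{926} = - \frac{107 \sqrt{926}}{926}$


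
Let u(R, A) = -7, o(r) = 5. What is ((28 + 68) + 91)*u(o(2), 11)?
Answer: -1309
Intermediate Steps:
((28 + 68) + 91)*u(o(2), 11) = ((28 + 68) + 91)*(-7) = (96 + 91)*(-7) = 187*(-7) = -1309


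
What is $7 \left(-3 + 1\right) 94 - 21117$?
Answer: $-22433$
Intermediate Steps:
$7 \left(-3 + 1\right) 94 - 21117 = 7 \left(-2\right) 94 - 21117 = \left(-14\right) 94 - 21117 = -1316 - 21117 = -22433$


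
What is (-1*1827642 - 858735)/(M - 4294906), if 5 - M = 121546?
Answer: 895459/1472149 ≈ 0.60827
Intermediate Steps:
M = -121541 (M = 5 - 1*121546 = 5 - 121546 = -121541)
(-1*1827642 - 858735)/(M - 4294906) = (-1*1827642 - 858735)/(-121541 - 4294906) = (-1827642 - 858735)/(-4416447) = -2686377*(-1/4416447) = 895459/1472149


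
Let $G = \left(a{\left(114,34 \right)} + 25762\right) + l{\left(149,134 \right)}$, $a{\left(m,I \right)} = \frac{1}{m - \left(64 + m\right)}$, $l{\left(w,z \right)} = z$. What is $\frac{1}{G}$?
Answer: $\frac{64}{1657343} \approx 3.8616 \cdot 10^{-5}$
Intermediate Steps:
$a{\left(m,I \right)} = - \frac{1}{64}$ ($a{\left(m,I \right)} = \frac{1}{-64} = - \frac{1}{64}$)
$G = \frac{1657343}{64}$ ($G = \left(- \frac{1}{64} + 25762\right) + 134 = \frac{1648767}{64} + 134 = \frac{1657343}{64} \approx 25896.0$)
$\frac{1}{G} = \frac{1}{\frac{1657343}{64}} = \frac{64}{1657343}$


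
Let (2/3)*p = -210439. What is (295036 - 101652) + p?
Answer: -244549/2 ≈ -1.2227e+5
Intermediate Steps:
p = -631317/2 (p = (3/2)*(-210439) = -631317/2 ≈ -3.1566e+5)
(295036 - 101652) + p = (295036 - 101652) - 631317/2 = 193384 - 631317/2 = -244549/2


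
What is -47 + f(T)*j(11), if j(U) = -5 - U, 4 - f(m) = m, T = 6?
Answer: -15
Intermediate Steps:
f(m) = 4 - m
-47 + f(T)*j(11) = -47 + (4 - 1*6)*(-5 - 1*11) = -47 + (4 - 6)*(-5 - 11) = -47 - 2*(-16) = -47 + 32 = -15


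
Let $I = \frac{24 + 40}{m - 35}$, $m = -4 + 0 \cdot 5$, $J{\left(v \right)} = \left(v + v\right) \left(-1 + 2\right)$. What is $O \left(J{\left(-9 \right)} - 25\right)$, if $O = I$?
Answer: $\frac{2752}{39} \approx 70.564$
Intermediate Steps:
$J{\left(v \right)} = 2 v$ ($J{\left(v \right)} = 2 v 1 = 2 v$)
$m = -4$ ($m = -4 + 0 = -4$)
$I = - \frac{64}{39}$ ($I = \frac{24 + 40}{-4 - 35} = \frac{64}{-39} = 64 \left(- \frac{1}{39}\right) = - \frac{64}{39} \approx -1.641$)
$O = - \frac{64}{39} \approx -1.641$
$O \left(J{\left(-9 \right)} - 25\right) = - \frac{64 \left(2 \left(-9\right) - 25\right)}{39} = - \frac{64 \left(-18 - 25\right)}{39} = \left(- \frac{64}{39}\right) \left(-43\right) = \frac{2752}{39}$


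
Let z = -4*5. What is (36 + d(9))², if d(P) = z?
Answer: 256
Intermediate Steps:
z = -20
d(P) = -20
(36 + d(9))² = (36 - 20)² = 16² = 256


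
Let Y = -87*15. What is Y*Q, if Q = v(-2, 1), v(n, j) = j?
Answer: -1305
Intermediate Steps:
Q = 1
Y = -1305
Y*Q = -1305*1 = -1305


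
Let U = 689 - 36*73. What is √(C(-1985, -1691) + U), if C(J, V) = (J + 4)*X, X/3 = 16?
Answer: I*√97027 ≈ 311.49*I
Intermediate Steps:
U = -1939 (U = 689 - 2628 = -1939)
X = 48 (X = 3*16 = 48)
C(J, V) = 192 + 48*J (C(J, V) = (J + 4)*48 = (4 + J)*48 = 192 + 48*J)
√(C(-1985, -1691) + U) = √((192 + 48*(-1985)) - 1939) = √((192 - 95280) - 1939) = √(-95088 - 1939) = √(-97027) = I*√97027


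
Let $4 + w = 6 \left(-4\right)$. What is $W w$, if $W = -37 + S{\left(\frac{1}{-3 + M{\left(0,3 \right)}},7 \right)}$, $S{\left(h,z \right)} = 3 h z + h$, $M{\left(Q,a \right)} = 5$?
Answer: $728$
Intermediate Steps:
$S{\left(h,z \right)} = h + 3 h z$ ($S{\left(h,z \right)} = 3 h z + h = h + 3 h z$)
$w = -28$ ($w = -4 + 6 \left(-4\right) = -4 - 24 = -28$)
$W = -26$ ($W = -37 + \frac{1 + 3 \cdot 7}{-3 + 5} = -37 + \frac{1 + 21}{2} = -37 + \frac{1}{2} \cdot 22 = -37 + 11 = -26$)
$W w = \left(-26\right) \left(-28\right) = 728$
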